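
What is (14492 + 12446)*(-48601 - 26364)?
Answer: -2019407170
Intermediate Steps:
(14492 + 12446)*(-48601 - 26364) = 26938*(-74965) = -2019407170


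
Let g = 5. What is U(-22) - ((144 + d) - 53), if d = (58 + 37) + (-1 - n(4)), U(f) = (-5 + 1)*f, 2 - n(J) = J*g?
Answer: -115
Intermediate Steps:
n(J) = 2 - 5*J (n(J) = 2 - J*5 = 2 - 5*J)
U(f) = -4*f
d = 112 (d = (58 + 37) + (-1 - (2 - 5*4)) = 95 + (-1 - (2 - 20)) = 95 + (-1 - 1*(-18)) = 95 + (-1 + 18) = 95 + 17 = 112)
U(-22) - ((144 + d) - 53) = -4*(-22) - ((144 + 112) - 53) = 88 - (256 - 53) = 88 - 1*203 = 88 - 203 = -115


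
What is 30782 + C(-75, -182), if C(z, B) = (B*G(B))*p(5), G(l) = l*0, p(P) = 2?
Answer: 30782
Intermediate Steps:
G(l) = 0
C(z, B) = 0 (C(z, B) = (B*0)*2 = 0*2 = 0)
30782 + C(-75, -182) = 30782 + 0 = 30782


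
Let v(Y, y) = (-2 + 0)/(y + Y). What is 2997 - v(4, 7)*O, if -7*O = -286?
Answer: 21031/7 ≈ 3004.4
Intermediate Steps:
O = 286/7 (O = -⅐*(-286) = 286/7 ≈ 40.857)
v(Y, y) = -2/(Y + y)
2997 - v(4, 7)*O = 2997 - (-2/(4 + 7))*286/7 = 2997 - (-2/11)*286/7 = 2997 - (-2*1/11)*286/7 = 2997 - (-2)*286/(11*7) = 2997 - 1*(-52/7) = 2997 + 52/7 = 21031/7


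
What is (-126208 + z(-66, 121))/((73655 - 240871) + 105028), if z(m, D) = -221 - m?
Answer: 126363/62188 ≈ 2.0320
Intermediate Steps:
(-126208 + z(-66, 121))/((73655 - 240871) + 105028) = (-126208 + (-221 - 1*(-66)))/((73655 - 240871) + 105028) = (-126208 + (-221 + 66))/(-167216 + 105028) = (-126208 - 155)/(-62188) = -126363*(-1/62188) = 126363/62188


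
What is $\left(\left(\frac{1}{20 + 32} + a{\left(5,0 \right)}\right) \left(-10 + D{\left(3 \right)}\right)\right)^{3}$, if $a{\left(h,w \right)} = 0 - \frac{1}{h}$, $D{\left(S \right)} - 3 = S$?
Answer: $\frac{103823}{274625} \approx 0.37805$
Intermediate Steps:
$D{\left(S \right)} = 3 + S$
$a{\left(h,w \right)} = - \frac{1}{h}$
$\left(\left(\frac{1}{20 + 32} + a{\left(5,0 \right)}\right) \left(-10 + D{\left(3 \right)}\right)\right)^{3} = \left(\left(\frac{1}{20 + 32} - \frac{1}{5}\right) \left(-10 + \left(3 + 3\right)\right)\right)^{3} = \left(\left(\frac{1}{52} - \frac{1}{5}\right) \left(-10 + 6\right)\right)^{3} = \left(\left(\frac{1}{52} - \frac{1}{5}\right) \left(-4\right)\right)^{3} = \left(\left(- \frac{47}{260}\right) \left(-4\right)\right)^{3} = \left(\frac{47}{65}\right)^{3} = \frac{103823}{274625}$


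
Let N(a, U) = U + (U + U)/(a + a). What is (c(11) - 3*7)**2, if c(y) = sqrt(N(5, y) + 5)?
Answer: (105 - sqrt(455))**2/25 ≈ 280.02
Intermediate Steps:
N(a, U) = U + U/a (N(a, U) = U + (2*U)/((2*a)) = U + (2*U)*(1/(2*a)) = U + U/a)
c(y) = sqrt(5 + 6*y/5) (c(y) = sqrt((y + y/5) + 5) = sqrt(6*y/5 + 5) = sqrt(5 + 6*y/5))
(c(11) - 3*7)**2 = (sqrt(125 + 30*11)/5 - 3*7)**2 = (sqrt(125 + 330)/5 - 21)**2 = (sqrt(455)/5 - 21)**2 = (-21 + sqrt(455)/5)**2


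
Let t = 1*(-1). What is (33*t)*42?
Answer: -1386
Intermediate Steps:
t = -1
(33*t)*42 = (33*(-1))*42 = -33*42 = -1386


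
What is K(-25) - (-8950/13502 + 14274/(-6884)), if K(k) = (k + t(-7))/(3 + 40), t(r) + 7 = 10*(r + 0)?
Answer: 8464649/23236942 ≈ 0.36428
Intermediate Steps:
t(r) = -7 + 10*r (t(r) = -7 + 10*(r + 0) = -7 + 10*r)
K(k) = -77/43 + k/43 (K(k) = (k + (-7 + 10*(-7)))/(3 + 40) = (k + (-7 - 70))/43 = (k - 77)*(1/43) = (-77 + k)*(1/43) = -77/43 + k/43)
K(-25) - (-8950/13502 + 14274/(-6884)) = (-77/43 + (1/43)*(-25)) - (-8950/13502 + 14274/(-6884)) = (-77/43 - 25/43) - (-8950*1/13502 + 14274*(-1/6884)) = -102/43 - (-4475/6751 - 7137/3442) = -102/43 - 1*(-63584837/23236942) = -102/43 + 63584837/23236942 = 8464649/23236942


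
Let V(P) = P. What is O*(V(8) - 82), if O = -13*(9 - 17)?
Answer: -7696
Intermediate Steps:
O = 104 (O = -13*(-8) = 104)
O*(V(8) - 82) = 104*(8 - 82) = 104*(-74) = -7696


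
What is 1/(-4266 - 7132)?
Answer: -1/11398 ≈ -8.7735e-5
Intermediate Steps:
1/(-4266 - 7132) = 1/(-11398) = -1/11398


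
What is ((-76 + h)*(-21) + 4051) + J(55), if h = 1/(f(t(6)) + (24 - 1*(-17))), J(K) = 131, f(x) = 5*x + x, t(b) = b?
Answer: 63555/11 ≈ 5777.7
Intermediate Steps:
f(x) = 6*x
h = 1/77 (h = 1/(6*6 + (24 - 1*(-17))) = 1/(36 + (24 + 17)) = 1/(36 + 41) = 1/77 ≈ 0.012987)
((-76 + h)*(-21) + 4051) + J(55) = ((-76 + 1/77)*(-21) + 4051) + 131 = (-5851/77*(-21) + 4051) + 131 = (17553/11 + 4051) + 131 = 62114/11 + 131 = 63555/11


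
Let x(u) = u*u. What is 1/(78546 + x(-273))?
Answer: 1/153075 ≈ 6.5327e-6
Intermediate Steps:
x(u) = u²
1/(78546 + x(-273)) = 1/(78546 + (-273)²) = 1/(78546 + 74529) = 1/153075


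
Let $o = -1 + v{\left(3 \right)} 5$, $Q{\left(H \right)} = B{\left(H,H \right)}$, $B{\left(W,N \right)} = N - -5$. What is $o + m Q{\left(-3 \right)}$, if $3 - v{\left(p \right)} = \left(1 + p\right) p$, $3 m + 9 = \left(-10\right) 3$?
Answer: $-72$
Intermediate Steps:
$m = -13$ ($m = -3 + \frac{\left(-10\right) 3}{3} = -3 + \frac{1}{3} \left(-30\right) = -3 - 10 = -13$)
$B{\left(W,N \right)} = 5 + N$ ($B{\left(W,N \right)} = N + 5 = 5 + N$)
$v{\left(p \right)} = 3 - p \left(1 + p\right)$ ($v{\left(p \right)} = 3 - \left(1 + p\right) p = 3 - p \left(1 + p\right)$)
$Q{\left(H \right)} = 5 + H$
$o = -46$ ($o = -1 + \left(3 - 3 - 3^{2}\right) 5 = -1 + \left(3 - 3 - 9\right) 5 = -1 - 45 = -46$)
$o + m Q{\left(-3 \right)} = -46 - 13 \left(5 - 3\right) = -46 - 26 = -72$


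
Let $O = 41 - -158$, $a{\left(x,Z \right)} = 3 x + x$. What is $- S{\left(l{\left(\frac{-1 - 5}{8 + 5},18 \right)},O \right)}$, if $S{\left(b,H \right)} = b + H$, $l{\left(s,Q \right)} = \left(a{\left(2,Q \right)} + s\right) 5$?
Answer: $- \frac{3077}{13} \approx -236.69$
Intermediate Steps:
$a{\left(x,Z \right)} = 4 x$
$l{\left(s,Q \right)} = 40 + 5 s$ ($l{\left(s,Q \right)} = \left(4 \cdot 2 + s\right) 5 = \left(8 + s\right) 5 = 40 + 5 s$)
$O = 199$ ($O = 41 + 158 = 199$)
$S{\left(b,H \right)} = H + b$
$- S{\left(l{\left(\frac{-1 - 5}{8 + 5},18 \right)},O \right)} = - (199 + \left(40 + 5 \frac{-1 - 5}{8 + 5}\right)) = - (199 + \left(40 + 5 \left(- \frac{6}{13}\right)\right)) = - (199 + \left(40 - \frac{30}{13}\right)) = - (199 + \frac{490}{13}) = \left(-1\right) \frac{3077}{13} = - \frac{3077}{13}$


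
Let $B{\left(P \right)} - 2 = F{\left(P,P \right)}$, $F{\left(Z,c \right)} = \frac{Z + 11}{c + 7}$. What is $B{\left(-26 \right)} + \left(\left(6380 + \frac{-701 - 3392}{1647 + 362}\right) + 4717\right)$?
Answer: $\frac{423612297}{38171} \approx 11098.0$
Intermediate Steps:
$F{\left(Z,c \right)} = \frac{11 + Z}{7 + c}$
$B{\left(P \right)} = 2 + \frac{11 + P}{7 + P}$
$B{\left(-26 \right)} + \left(\left(6380 + \frac{-701 - 3392}{1647 + 362}\right) + 4717\right) = \frac{25 + 3 \left(-26\right)}{7 - 26} + \left(\left(6380 + \frac{-701 - 3392}{1647 + 362}\right) + 4717\right) = \frac{25 - 78}{-19} + \left(\left(6380 - \frac{4093}{2009}\right) + 4717\right) = \left(- \frac{1}{19}\right) \left(-53\right) + \left(\left(6380 - \frac{4093}{2009}\right) + 4717\right) = \frac{53}{19} + \left(\left(6380 - \frac{4093}{2009}\right) + 4717\right) = \frac{53}{19} + \left(\frac{12813327}{2009} + 4717\right) = \frac{53}{19} + \frac{22289780}{2009} = \frac{423612297}{38171}$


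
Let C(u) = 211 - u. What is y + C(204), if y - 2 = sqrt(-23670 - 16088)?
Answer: 9 + I*sqrt(39758) ≈ 9.0 + 199.39*I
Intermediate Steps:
y = 2 + I*sqrt(39758) (y = 2 + sqrt(-23670 - 16088) = 2 + sqrt(-39758) = 2 + I*sqrt(39758) ≈ 2.0 + 199.39*I)
y + C(204) = (2 + I*sqrt(39758)) + (211 - 1*204) = (2 + I*sqrt(39758)) + (211 - 204) = (2 + I*sqrt(39758)) + 7 = 9 + I*sqrt(39758)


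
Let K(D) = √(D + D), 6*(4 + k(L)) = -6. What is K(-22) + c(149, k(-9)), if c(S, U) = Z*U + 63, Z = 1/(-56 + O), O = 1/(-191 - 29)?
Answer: 777323/12321 + 2*I*√11 ≈ 63.089 + 6.6332*I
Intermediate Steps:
O = -1/220 (O = 1/(-220) = -1/220 ≈ -0.0045455)
k(L) = -5 (k(L) = -4 + (⅙)*(-6) = -4 - 1 = -5)
Z = -220/12321 (Z = 1/(-56 - 1/220) = 1/(-12321/220) = -220/12321 ≈ -0.017856)
c(S, U) = 63 - 220*U/12321 (c(S, U) = -220*U/12321 + 63 = 63 - 220*U/12321)
K(D) = √2*√D (K(D) = √(2*D) = √2*√D)
K(-22) + c(149, k(-9)) = √2*√(-22) + (63 - 220/12321*(-5)) = √2*(I*√22) + (63 + 1100/12321) = 2*I*√11 + 777323/12321 = 777323/12321 + 2*I*√11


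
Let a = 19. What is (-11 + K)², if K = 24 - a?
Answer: 36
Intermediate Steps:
K = 5 (K = 24 - 1*19 = 24 - 19 = 5)
(-11 + K)² = (-11 + 5)² = (-6)² = 36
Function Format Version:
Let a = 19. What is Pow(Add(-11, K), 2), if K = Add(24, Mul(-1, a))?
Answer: 36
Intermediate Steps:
K = 5 (K = Add(24, Mul(-1, 19)) = Add(24, -19) = 5)
Pow(Add(-11, K), 2) = Pow(Add(-11, 5), 2) = Pow(-6, 2) = 36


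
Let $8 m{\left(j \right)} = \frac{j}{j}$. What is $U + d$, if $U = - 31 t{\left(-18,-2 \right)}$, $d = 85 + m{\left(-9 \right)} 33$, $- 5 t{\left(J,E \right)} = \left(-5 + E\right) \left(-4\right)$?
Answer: $\frac{10509}{40} \approx 262.73$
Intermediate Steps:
$t{\left(J,E \right)} = -4 + \frac{4 E}{5}$ ($t{\left(J,E \right)} = - \frac{\left(-5 + E\right) \left(-4\right)}{5} = - \frac{20 - 4 E}{5} = -4 + \frac{4 E}{5}$)
$m{\left(j \right)} = \frac{1}{8}$ ($m{\left(j \right)} = \frac{j \frac{1}{j}}{8} = \frac{1}{8} \cdot 1 = \frac{1}{8}$)
$d = \frac{713}{8}$ ($d = 85 + \frac{1}{8} \cdot 33 = 85 + \frac{33}{8} = \frac{713}{8} \approx 89.125$)
$U = \frac{868}{5}$ ($U = - 31 \left(-4 + \frac{4}{5} \left(-2\right)\right) = - 31 \left(-4 - \frac{8}{5}\right) = \left(-31\right) \left(- \frac{28}{5}\right) = \frac{868}{5} \approx 173.6$)
$U + d = \frac{868}{5} + \frac{713}{8} = \frac{10509}{40}$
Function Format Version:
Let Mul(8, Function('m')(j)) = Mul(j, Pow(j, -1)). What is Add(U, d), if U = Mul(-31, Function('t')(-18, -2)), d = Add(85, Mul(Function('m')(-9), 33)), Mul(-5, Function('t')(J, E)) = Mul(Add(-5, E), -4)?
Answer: Rational(10509, 40) ≈ 262.73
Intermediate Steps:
Function('t')(J, E) = Add(-4, Mul(Rational(4, 5), E)) (Function('t')(J, E) = Mul(Rational(-1, 5), Mul(Add(-5, E), -4)) = Mul(Rational(-1, 5), Add(20, Mul(-4, E))) = Add(-4, Mul(Rational(4, 5), E)))
Function('m')(j) = Rational(1, 8) (Function('m')(j) = Mul(Rational(1, 8), Mul(j, Pow(j, -1))) = Mul(Rational(1, 8), 1) = Rational(1, 8))
d = Rational(713, 8) (d = Add(85, Mul(Rational(1, 8), 33)) = Add(85, Rational(33, 8)) = Rational(713, 8) ≈ 89.125)
U = Rational(868, 5) (U = Mul(-31, Add(-4, Mul(Rational(4, 5), -2))) = Mul(-31, Add(-4, Rational(-8, 5))) = Mul(-31, Rational(-28, 5)) = Rational(868, 5) ≈ 173.60)
Add(U, d) = Add(Rational(868, 5), Rational(713, 8)) = Rational(10509, 40)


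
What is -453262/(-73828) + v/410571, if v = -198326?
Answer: 85727110337/15155817894 ≈ 5.6564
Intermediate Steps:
-453262/(-73828) + v/410571 = -453262/(-73828) - 198326/410571 = -453262*(-1/73828) - 198326*1/410571 = 226631/36914 - 198326/410571 = 85727110337/15155817894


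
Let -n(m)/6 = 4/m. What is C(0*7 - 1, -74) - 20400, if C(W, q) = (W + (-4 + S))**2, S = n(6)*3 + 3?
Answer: -20204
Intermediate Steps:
n(m) = -24/m
S = -9 (S = -24/6*3 + 3 = -24*1/6*3 + 3 = -4*3 + 3 = -12 + 3 = -9)
C(W, q) = (-13 + W)**2 (C(W, q) = (W + (-4 - 9))**2 = (W - 13)**2 = (-13 + W)**2)
C(0*7 - 1, -74) - 20400 = (-13 + (0*7 - 1))**2 - 20400 = (-13 + (0 - 1))**2 - 20400 = (-13 - 1)**2 - 20400 = (-14)**2 - 20400 = 196 - 20400 = -20204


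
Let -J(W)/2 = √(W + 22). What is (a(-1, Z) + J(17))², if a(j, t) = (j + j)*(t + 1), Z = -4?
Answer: 192 - 24*√39 ≈ 42.120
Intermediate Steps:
a(j, t) = 2*j*(1 + t) (a(j, t) = (2*j)*(1 + t) = 2*j*(1 + t))
J(W) = -2*√(22 + W) (J(W) = -2*√(W + 22) = -2*√(22 + W))
(a(-1, Z) + J(17))² = (2*(-1)*(1 - 4) - 2*√(22 + 17))² = (2*(-1)*(-3) - 2*√39)² = (6 - 2*√39)²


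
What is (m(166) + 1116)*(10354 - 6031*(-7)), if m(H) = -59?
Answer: 55567547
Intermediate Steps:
(m(166) + 1116)*(10354 - 6031*(-7)) = (-59 + 1116)*(10354 - 6031*(-7)) = 1057*(10354 + 42217) = 1057*52571 = 55567547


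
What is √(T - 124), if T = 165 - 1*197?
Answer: 2*I*√39 ≈ 12.49*I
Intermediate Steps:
T = -32 (T = 165 - 197 = -32)
√(T - 124) = √(-32 - 124) = √(-156) = 2*I*√39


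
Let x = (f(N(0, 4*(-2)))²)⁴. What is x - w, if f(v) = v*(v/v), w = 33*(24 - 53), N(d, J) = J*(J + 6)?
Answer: 4294968253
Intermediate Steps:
N(d, J) = J*(6 + J)
w = -957 (w = 33*(-29) = -957)
f(v) = v (f(v) = v*1 = v)
x = 4294967296 (x = (((4*(-2))*(6 + 4*(-2)))²)⁴ = ((-8*(6 - 8))²)⁴ = ((-8*(-2))²)⁴ = (16²)⁴ = 256⁴ = 4294967296)
x - w = 4294967296 - 1*(-957) = 4294967296 + 957 = 4294968253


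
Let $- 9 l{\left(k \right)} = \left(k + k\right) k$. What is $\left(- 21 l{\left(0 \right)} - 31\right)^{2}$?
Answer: $961$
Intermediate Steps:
$l{\left(k \right)} = - \frac{2 k^{2}}{9}$ ($l{\left(k \right)} = - \frac{\left(k + k\right) k}{9} = - \frac{2 k k}{9} = - \frac{2 k^{2}}{9}$)
$\left(- 21 l{\left(0 \right)} - 31\right)^{2} = \left(- 21 \left(- \frac{2 \cdot 0^{2}}{9}\right) - 31\right)^{2} = \left(- 21 \left(\left(- \frac{2}{9}\right) 0\right) - 31\right)^{2} = \left(\left(-21\right) 0 - 31\right)^{2} = \left(0 - 31\right)^{2} = \left(-31\right)^{2} = 961$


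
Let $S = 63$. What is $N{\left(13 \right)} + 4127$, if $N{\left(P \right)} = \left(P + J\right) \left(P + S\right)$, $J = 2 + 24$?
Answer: $7091$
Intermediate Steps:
$J = 26$
$N{\left(P \right)} = \left(26 + P\right) \left(63 + P\right)$ ($N{\left(P \right)} = \left(P + 26\right) \left(P + 63\right) = \left(26 + P\right) \left(63 + P\right)$)
$N{\left(13 \right)} + 4127 = \left(1638 + 13^{2} + 89 \cdot 13\right) + 4127 = \left(1638 + 169 + 1157\right) + 4127 = 2964 + 4127 = 7091$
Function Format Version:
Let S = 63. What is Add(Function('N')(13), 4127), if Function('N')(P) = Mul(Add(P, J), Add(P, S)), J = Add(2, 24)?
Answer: 7091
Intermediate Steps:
J = 26
Function('N')(P) = Mul(Add(26, P), Add(63, P)) (Function('N')(P) = Mul(Add(P, 26), Add(P, 63)) = Mul(Add(26, P), Add(63, P)))
Add(Function('N')(13), 4127) = Add(Add(1638, Pow(13, 2), Mul(89, 13)), 4127) = Add(Add(1638, 169, 1157), 4127) = Add(2964, 4127) = 7091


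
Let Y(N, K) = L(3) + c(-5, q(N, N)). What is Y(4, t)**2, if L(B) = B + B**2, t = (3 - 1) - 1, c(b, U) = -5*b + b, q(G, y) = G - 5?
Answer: 1024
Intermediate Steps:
q(G, y) = -5 + G
c(b, U) = -4*b
t = 1 (t = 2 - 1 = 1)
Y(N, K) = 32 (Y(N, K) = 3*(1 + 3) - 4*(-5) = 3*4 + 20 = 12 + 20 = 32)
Y(4, t)**2 = 32**2 = 1024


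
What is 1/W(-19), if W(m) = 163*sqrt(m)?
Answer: -I*sqrt(19)/3097 ≈ -0.0014075*I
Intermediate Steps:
1/W(-19) = 1/(163*sqrt(-19)) = 1/(163*(I*sqrt(19))) = 1/(163*I*sqrt(19)) = -I*sqrt(19)/3097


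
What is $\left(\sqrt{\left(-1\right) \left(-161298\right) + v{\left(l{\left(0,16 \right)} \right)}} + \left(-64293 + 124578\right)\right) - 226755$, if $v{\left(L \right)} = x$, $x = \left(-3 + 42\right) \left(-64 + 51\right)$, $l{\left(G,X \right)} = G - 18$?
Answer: $-166470 + \sqrt{160791} \approx -1.6607 \cdot 10^{5}$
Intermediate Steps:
$l{\left(G,X \right)} = -18 + G$
$x = -507$ ($x = 39 \left(-13\right) = -507$)
$v{\left(L \right)} = -507$
$\left(\sqrt{\left(-1\right) \left(-161298\right) + v{\left(l{\left(0,16 \right)} \right)}} + \left(-64293 + 124578\right)\right) - 226755 = \left(\sqrt{\left(-1\right) \left(-161298\right) - 507} + \left(-64293 + 124578\right)\right) - 226755 = \left(\sqrt{161298 - 507} + 60285\right) - 226755 = \left(\sqrt{160791} + 60285\right) - 226755 = \left(60285 + \sqrt{160791}\right) - 226755 = -166470 + \sqrt{160791}$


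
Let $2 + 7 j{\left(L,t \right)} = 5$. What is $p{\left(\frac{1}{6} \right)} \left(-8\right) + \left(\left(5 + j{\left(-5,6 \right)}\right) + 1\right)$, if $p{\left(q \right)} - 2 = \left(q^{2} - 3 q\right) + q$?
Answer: $- \frac{449}{63} \approx -7.127$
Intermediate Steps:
$j{\left(L,t \right)} = \frac{3}{7}$ ($j{\left(L,t \right)} = - \frac{2}{7} + \frac{1}{7} \cdot 5 = - \frac{2}{7} + \frac{5}{7} = \frac{3}{7}$)
$p{\left(q \right)} = 2 + q^{2} - 2 q$ ($p{\left(q \right)} = 2 + \left(\left(q^{2} - 3 q\right) + q\right) = 2 + \left(q^{2} - 2 q\right) = 2 + q^{2} - 2 q$)
$p{\left(\frac{1}{6} \right)} \left(-8\right) + \left(\left(5 + j{\left(-5,6 \right)}\right) + 1\right) = \left(2 + \left(\frac{1}{6}\right)^{2} - \frac{2}{6}\right) \left(-8\right) + \left(\left(5 + \frac{3}{7}\right) + 1\right) = \left(2 + \left(\frac{1}{6}\right)^{2} - \frac{1}{3}\right) \left(-8\right) + \left(\frac{38}{7} + 1\right) = \left(2 + \frac{1}{36} - \frac{1}{3}\right) \left(-8\right) + \frac{45}{7} = \frac{61}{36} \left(-8\right) + \frac{45}{7} = - \frac{122}{9} + \frac{45}{7} = - \frac{449}{63}$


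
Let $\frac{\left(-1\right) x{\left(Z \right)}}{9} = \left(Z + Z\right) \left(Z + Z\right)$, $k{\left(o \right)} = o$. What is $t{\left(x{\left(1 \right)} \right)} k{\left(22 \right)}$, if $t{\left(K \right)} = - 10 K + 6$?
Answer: $8052$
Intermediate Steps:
$x{\left(Z \right)} = - 36 Z^{2}$ ($x{\left(Z \right)} = - 9 \left(Z + Z\right) \left(Z + Z\right) = - 9 \cdot 2 Z 2 Z = - 9 \cdot 4 Z^{2} = - 36 Z^{2}$)
$t{\left(K \right)} = 6 - 10 K$
$t{\left(x{\left(1 \right)} \right)} k{\left(22 \right)} = \left(6 - 10 \left(- 36 \cdot 1^{2}\right)\right) 22 = \left(6 - 10 \left(\left(-36\right) 1\right)\right) 22 = \left(6 - -360\right) 22 = \left(6 + 360\right) 22 = 366 \cdot 22 = 8052$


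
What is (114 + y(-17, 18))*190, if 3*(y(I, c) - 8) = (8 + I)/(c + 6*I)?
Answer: 324615/14 ≈ 23187.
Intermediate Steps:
y(I, c) = 8 + (8 + I)/(3*(c + 6*I)) (y(I, c) = 8 + ((8 + I)/(c + 6*I))/3 = 8 + (8 + I)/(3*(c + 6*I)))
(114 + y(-17, 18))*190 = (114 + (8 + 24*18 + 145*(-17))/(3*(18 + 6*(-17))))*190 = (114 + (8 + 432 - 2465)/(3*(18 - 102)))*190 = (114 + (1/3)*(-2025)/(-84))*190 = (114 + (1/3)*(-1/84)*(-2025))*190 = (114 + 225/28)*190 = (3417/28)*190 = 324615/14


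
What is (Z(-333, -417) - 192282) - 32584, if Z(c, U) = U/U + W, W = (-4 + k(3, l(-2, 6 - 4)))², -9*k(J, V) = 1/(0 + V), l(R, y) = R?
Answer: -72851219/324 ≈ -2.2485e+5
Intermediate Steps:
k(J, V) = -1/(9*V) (k(J, V) = -1/(9*(0 + V)) = -1/(9*V))
W = 5041/324 (W = (-4 - ⅑/(-2))² = (-4 - ⅑*(-½))² = (-4 + 1/18)² = (-71/18)² = 5041/324 ≈ 15.559)
Z(c, U) = 5365/324 (Z(c, U) = U/U + 5041/324 = 1 + 5041/324 = 5365/324)
(Z(-333, -417) - 192282) - 32584 = (5365/324 - 192282) - 32584 = -62294003/324 - 32584 = -72851219/324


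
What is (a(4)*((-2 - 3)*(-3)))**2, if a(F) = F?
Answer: 3600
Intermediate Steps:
(a(4)*((-2 - 3)*(-3)))**2 = (4*((-2 - 3)*(-3)))**2 = (4*(-5*(-3)))**2 = (4*15)**2 = 60**2 = 3600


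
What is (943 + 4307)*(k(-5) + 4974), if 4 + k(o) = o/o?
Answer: 26097750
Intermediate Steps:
k(o) = -3 (k(o) = -4 + o/o = -4 + 1 = -3)
(943 + 4307)*(k(-5) + 4974) = (943 + 4307)*(-3 + 4974) = 5250*4971 = 26097750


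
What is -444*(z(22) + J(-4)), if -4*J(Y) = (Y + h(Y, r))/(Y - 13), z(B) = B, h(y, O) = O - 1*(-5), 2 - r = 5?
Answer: -165834/17 ≈ -9754.9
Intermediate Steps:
r = -3 (r = 2 - 1*5 = 2 - 5 = -3)
h(y, O) = 5 + O (h(y, O) = O + 5 = 5 + O)
J(Y) = -(2 + Y)/(4*(-13 + Y)) (J(Y) = -(Y + (5 - 3))/(4*(Y - 13)) = -(Y + 2)/(4*(-13 + Y)) = -(2 + Y)/(4*(-13 + Y)))
-444*(z(22) + J(-4)) = -444*(22 + (-2 - 1*(-4))/(4*(-13 - 4))) = -444*(22 + (¼)*(-2 + 4)/(-17)) = -444*(22 + (¼)*(-1/17)*2) = -444*(22 - 1/34) = -444*747/34 = -165834/17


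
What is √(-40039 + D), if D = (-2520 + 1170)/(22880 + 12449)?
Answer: I*√1019882749501/5047 ≈ 200.1*I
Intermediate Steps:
D = -1350/35329 ≈ -0.038212
√(-40039 + D) = √(-40039 - 1350/35329) = √(-1414539181/35329) = I*√1019882749501/5047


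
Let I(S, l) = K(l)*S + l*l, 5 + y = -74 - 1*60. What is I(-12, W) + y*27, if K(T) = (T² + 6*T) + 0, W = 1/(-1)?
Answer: -3692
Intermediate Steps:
y = -139 (y = -5 + (-74 - 1*60) = -5 + (-74 - 60) = -5 - 134 = -139)
W = -1
K(T) = T² + 6*T
I(S, l) = l² + S*l*(6 + l) (I(S, l) = (l*(6 + l))*S + l*l = S*l*(6 + l) + l² = l² + S*l*(6 + l))
I(-12, W) + y*27 = -(-1 - 12*(6 - 1)) - 139*27 = -(-1 - 12*5) - 3753 = -(-1 - 60) - 3753 = -1*(-61) - 3753 = 61 - 3753 = -3692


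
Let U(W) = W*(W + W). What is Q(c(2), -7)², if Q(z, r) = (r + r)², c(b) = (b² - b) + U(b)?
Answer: 38416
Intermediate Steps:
U(W) = 2*W² (U(W) = W*(2*W) = 2*W²)
c(b) = -b + 3*b² (c(b) = (b² - b) + 2*b² = -b + 3*b²)
Q(z, r) = 4*r² (Q(z, r) = (2*r)² = 4*r²)
Q(c(2), -7)² = (4*(-7)²)² = (4*49)² = 196² = 38416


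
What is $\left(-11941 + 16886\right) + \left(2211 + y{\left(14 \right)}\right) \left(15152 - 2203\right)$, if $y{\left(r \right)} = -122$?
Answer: $27055406$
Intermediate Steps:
$\left(-11941 + 16886\right) + \left(2211 + y{\left(14 \right)}\right) \left(15152 - 2203\right) = \left(-11941 + 16886\right) + \left(2211 - 122\right) \left(15152 - 2203\right) = 4945 + 2089 \left(15152 - 2203\right) = 4945 + 2089 \cdot 12949 = 4945 + 27050461 = 27055406$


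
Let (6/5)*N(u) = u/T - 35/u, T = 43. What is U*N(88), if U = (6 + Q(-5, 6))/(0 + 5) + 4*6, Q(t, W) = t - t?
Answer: 131019/3784 ≈ 34.624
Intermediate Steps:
Q(t, W) = 0
N(u) = -175/(6*u) + 5*u/258 (N(u) = 5*(u/43 - 35/u)/6 = 5*(-35/u + u/43)/6 = -175/(6*u) + 5*u/258)
U = 126/5 (U = (6 + 0)/(0 + 5) + 4*6 = 6/5 + 24 = 126/5 ≈ 25.200)
U*N(88) = 126*((5/258)*(-1505 + 88²)/88)/5 = 126*((5/258)*(1/88)*(-1505 + 7744))/5 = 126*((5/258)*(1/88)*6239)/5 = (126/5)*(31195/22704) = 131019/3784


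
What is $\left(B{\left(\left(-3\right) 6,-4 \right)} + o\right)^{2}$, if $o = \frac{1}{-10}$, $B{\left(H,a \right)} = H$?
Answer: $\frac{32761}{100} \approx 327.61$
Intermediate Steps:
$o = - \frac{1}{10} \approx -0.1$
$\left(B{\left(\left(-3\right) 6,-4 \right)} + o\right)^{2} = \left(\left(-3\right) 6 - \frac{1}{10}\right)^{2} = \left(-18 - \frac{1}{10}\right)^{2} = \left(- \frac{181}{10}\right)^{2} = \frac{32761}{100}$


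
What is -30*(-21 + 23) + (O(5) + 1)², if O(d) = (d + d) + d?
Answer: 196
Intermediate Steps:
O(d) = 3*d (O(d) = 2*d + d = 3*d)
-30*(-21 + 23) + (O(5) + 1)² = -30*(-21 + 23) + (3*5 + 1)² = -30*2 + (15 + 1)² = -60 + 16² = -60 + 256 = 196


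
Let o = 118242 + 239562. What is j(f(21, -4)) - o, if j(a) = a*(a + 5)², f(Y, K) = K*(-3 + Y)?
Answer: -681012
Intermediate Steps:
o = 357804
j(a) = a*(5 + a)²
j(f(21, -4)) - o = (-4*(-3 + 21))*(5 - 4*(-3 + 21))² - 1*357804 = (-4*18)*(5 - 4*18)² - 357804 = -72*(5 - 72)² - 357804 = -72*(-67)² - 357804 = -72*4489 - 357804 = -323208 - 357804 = -681012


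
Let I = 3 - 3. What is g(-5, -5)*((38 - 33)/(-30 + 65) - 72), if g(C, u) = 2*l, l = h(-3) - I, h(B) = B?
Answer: 3018/7 ≈ 431.14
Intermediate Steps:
I = 0
l = -3 (l = -3 - 1*0 = -3 + 0 = -3)
g(C, u) = -6 (g(C, u) = 2*(-3) = -6)
g(-5, -5)*((38 - 33)/(-30 + 65) - 72) = -6*((38 - 33)/(-30 + 65) - 72) = -6*(5/35 - 72) = -6*(5*(1/35) - 72) = -6*(⅐ - 72) = -6*(-503/7) = 3018/7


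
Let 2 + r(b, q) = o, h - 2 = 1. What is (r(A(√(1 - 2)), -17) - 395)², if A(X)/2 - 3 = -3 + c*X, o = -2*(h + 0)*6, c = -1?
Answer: 187489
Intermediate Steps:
h = 3 (h = 2 + 1 = 3)
o = -36 (o = -2*(3 + 0)*6 = -6*6 = -2*18 = -36)
A(X) = -2*X (A(X) = 6 + 2*(-3 - X) = 6 + (-6 - 2*X) = -2*X)
r(b, q) = -38 (r(b, q) = -2 - 36 = -38)
(r(A(√(1 - 2)), -17) - 395)² = (-38 - 395)² = (-433)² = 187489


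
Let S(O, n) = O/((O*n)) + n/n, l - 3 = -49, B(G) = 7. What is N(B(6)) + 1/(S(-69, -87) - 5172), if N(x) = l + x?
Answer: -17545329/449878 ≈ -39.000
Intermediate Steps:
l = -46 (l = 3 - 49 = -46)
S(O, n) = 1 + 1/n (S(O, n) = O*(1/(O*n)) + 1 = 1/n + 1 = 1 + 1/n)
N(x) = -46 + x
N(B(6)) + 1/(S(-69, -87) - 5172) = (-46 + 7) + 1/((1 - 87)/(-87) - 5172) = -39 + 1/(-1/87*(-86) - 5172) = -39 + 1/(86/87 - 5172) = -39 + 1/(-449878/87) = -39 - 87/449878 = -17545329/449878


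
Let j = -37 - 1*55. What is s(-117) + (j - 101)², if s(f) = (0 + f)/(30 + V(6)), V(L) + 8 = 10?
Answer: 1191851/32 ≈ 37245.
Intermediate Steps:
V(L) = 2 (V(L) = -8 + 10 = 2)
j = -92 (j = -37 - 55 = -92)
s(f) = f/32 (s(f) = (0 + f)/(30 + 2) = f/32)
s(-117) + (j - 101)² = (1/32)*(-117) + (-92 - 101)² = -117/32 + (-193)² = -117/32 + 37249 = 1191851/32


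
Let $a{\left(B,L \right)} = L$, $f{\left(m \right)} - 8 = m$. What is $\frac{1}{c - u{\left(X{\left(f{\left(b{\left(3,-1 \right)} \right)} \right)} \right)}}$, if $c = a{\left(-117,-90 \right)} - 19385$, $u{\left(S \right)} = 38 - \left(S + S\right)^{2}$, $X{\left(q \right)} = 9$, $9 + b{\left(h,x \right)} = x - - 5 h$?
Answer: $- \frac{1}{19189} \approx -5.2113 \cdot 10^{-5}$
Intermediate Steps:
$b{\left(h,x \right)} = -9 + x + 5 h$ ($b{\left(h,x \right)} = -9 + \left(x - - 5 h\right) = -9 + \left(x + 5 h\right) = -9 + x + 5 h$)
$f{\left(m \right)} = 8 + m$
$u{\left(S \right)} = 38 - 4 S^{2}$ ($u{\left(S \right)} = 38 - \left(2 S\right)^{2} = 38 - 4 S^{2}$)
$c = -19475$ ($c = -90 - 19385 = -19475$)
$\frac{1}{c - u{\left(X{\left(f{\left(b{\left(3,-1 \right)} \right)} \right)} \right)}} = \frac{1}{-19475 - \left(38 - 4 \cdot 9^{2}\right)} = \frac{1}{-19475 - \left(38 - 324\right)} = \frac{1}{-19475 - -286} = \frac{1}{-19475 + 286} = \frac{1}{-19189} = - \frac{1}{19189}$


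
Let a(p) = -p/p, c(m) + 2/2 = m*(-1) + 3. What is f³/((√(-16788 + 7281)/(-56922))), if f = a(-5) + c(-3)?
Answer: 1214336*I*√9507/3169 ≈ 37363.0*I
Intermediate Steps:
c(m) = 2 - m (c(m) = -1 + (m*(-1) + 3) = -1 + (-m + 3) = -1 + (3 - m) = 2 - m)
a(p) = -1 (a(p) = -1*1 = -1)
f = 4 (f = -1 + (2 - 1*(-3)) = -1 + (2 + 3) = -1 + 5 = 4)
f³/((√(-16788 + 7281)/(-56922))) = 4³/((√(-16788 + 7281)/(-56922))) = 64/((√(-9507)*(-1/56922))) = 64/(((I*√9507)*(-1/56922))) = 64/((-I*√9507/56922)) = 64*(18974*I*√9507/3169) = 1214336*I*√9507/3169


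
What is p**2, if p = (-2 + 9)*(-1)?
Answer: 49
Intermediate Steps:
p = -7 (p = 7*(-1) = -7)
p**2 = (-7)**2 = 49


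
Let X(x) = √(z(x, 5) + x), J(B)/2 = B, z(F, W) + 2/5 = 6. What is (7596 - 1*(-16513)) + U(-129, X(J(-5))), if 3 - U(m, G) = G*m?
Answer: 24112 + 129*I*√110/5 ≈ 24112.0 + 270.59*I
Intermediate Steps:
z(F, W) = 28/5 (z(F, W) = -⅖ + 6 = 28/5)
J(B) = 2*B
X(x) = √(28/5 + x)
U(m, G) = 3 - G*m
(7596 - 1*(-16513)) + U(-129, X(J(-5))) = (7596 - 1*(-16513)) + (3 - 1*√(140 + 25*(2*(-5)))/5*(-129)) = (7596 + 16513) + (3 - 1*√(140 + 25*(-10))/5*(-129)) = 24109 + (3 - 1*√(140 - 250)/5*(-129)) = 24109 + (3 - 1*√(-110)/5*(-129)) = 24109 + (3 - 1*(I*√110)/5*(-129)) = 24109 + (3 - 1*I*√110/5*(-129)) = 24109 + (3 + 129*I*√110/5) = 24112 + 129*I*√110/5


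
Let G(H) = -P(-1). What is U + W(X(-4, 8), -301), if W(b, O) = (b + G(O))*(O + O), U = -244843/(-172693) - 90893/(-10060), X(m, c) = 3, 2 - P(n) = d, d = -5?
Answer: 4201557830069/1737291580 ≈ 2418.5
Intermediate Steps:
P(n) = 7 (P(n) = 2 - 1*(-5) = 2 + 5 = 7)
G(H) = -7 (G(H) = -1*7 = -7)
U = 18159705429/1737291580 (U = -244843*(-1/172693) - 90893*(-1/10060) = 244843/172693 + 90893/10060 = 18159705429/1737291580 ≈ 10.453)
W(b, O) = 2*O*(-7 + b) (W(b, O) = (b - 7)*(O + O) = (-7 + b)*(2*O) = 2*O*(-7 + b))
U + W(X(-4, 8), -301) = 18159705429/1737291580 + 2*(-301)*(-7 + 3) = 18159705429/1737291580 + 2*(-301)*(-4) = 18159705429/1737291580 + 2408 = 4201557830069/1737291580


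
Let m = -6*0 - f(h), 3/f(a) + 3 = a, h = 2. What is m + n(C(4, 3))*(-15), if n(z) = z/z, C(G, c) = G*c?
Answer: -12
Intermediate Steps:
f(a) = 3/(-3 + a)
n(z) = 1
m = 3 (m = -6*0 - 3/(-3 + 2) = 0 - 3/(-1) = 0 - 3*(-1) = 0 - 1*(-3) = 0 + 3 = 3)
m + n(C(4, 3))*(-15) = 3 + 1*(-15) = 3 - 15 = -12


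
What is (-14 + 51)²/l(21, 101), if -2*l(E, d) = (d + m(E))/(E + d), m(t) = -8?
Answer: -334036/93 ≈ -3591.8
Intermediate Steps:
l(E, d) = -(-8 + d)/(2*(E + d)) (l(E, d) = -(d - 8)/(2*(E + d)) = -(-8 + d)/(2*(E + d)))
(-14 + 51)²/l(21, 101) = (-14 + 51)²/(((4 - ½*101)/(21 + 101))) = 37²/(((4 - 101/2)/122)) = 1369/(((1/122)*(-93/2))) = 1369/(-93/244) = 1369*(-244/93) = -334036/93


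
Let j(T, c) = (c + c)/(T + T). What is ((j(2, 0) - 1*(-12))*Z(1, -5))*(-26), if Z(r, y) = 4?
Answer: -1248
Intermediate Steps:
j(T, c) = c/T (j(T, c) = (2*c)/((2*T)) = (2*c)*(1/(2*T)) = c/T)
((j(2, 0) - 1*(-12))*Z(1, -5))*(-26) = ((0/2 - 1*(-12))*4)*(-26) = ((0*(½) + 12)*4)*(-26) = ((0 + 12)*4)*(-26) = (12*4)*(-26) = 48*(-26) = -1248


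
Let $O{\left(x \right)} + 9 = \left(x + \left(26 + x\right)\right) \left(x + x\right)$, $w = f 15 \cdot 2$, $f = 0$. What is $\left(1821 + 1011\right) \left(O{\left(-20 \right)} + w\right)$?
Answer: $1560432$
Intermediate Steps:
$w = 0$ ($w = 0 \cdot 15 \cdot 2 = 0 \cdot 2 = 0$)
$O{\left(x \right)} = -9 + 2 x \left(26 + 2 x\right)$ ($O{\left(x \right)} = -9 + \left(x + \left(26 + x\right)\right) \left(x + x\right) = -9 + \left(26 + 2 x\right) 2 x = -9 + 2 x \left(26 + 2 x\right)$)
$\left(1821 + 1011\right) \left(O{\left(-20 \right)} + w\right) = \left(1821 + 1011\right) \left(\left(-9 + 4 \left(-20\right)^{2} + 52 \left(-20\right)\right) + 0\right) = 2832 \left(\left(-9 + 4 \cdot 400 - 1040\right) + 0\right) = 2832 \left(\left(-9 + 1600 - 1040\right) + 0\right) = 2832 \left(551 + 0\right) = 2832 \cdot 551 = 1560432$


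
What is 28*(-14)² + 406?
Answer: 5894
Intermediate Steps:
28*(-14)² + 406 = 28*196 + 406 = 5488 + 406 = 5894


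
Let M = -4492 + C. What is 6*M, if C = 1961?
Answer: -15186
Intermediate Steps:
M = -2531 (M = -4492 + 1961 = -2531)
6*M = 6*(-2531) = -15186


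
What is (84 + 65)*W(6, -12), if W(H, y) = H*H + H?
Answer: 6258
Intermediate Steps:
W(H, y) = H + H² (W(H, y) = H² + H = H + H²)
(84 + 65)*W(6, -12) = (84 + 65)*(6*(1 + 6)) = 149*(6*7) = 149*42 = 6258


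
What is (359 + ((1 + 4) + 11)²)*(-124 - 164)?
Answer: -177120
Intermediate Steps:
(359 + ((1 + 4) + 11)²)*(-124 - 164) = (359 + (5 + 11)²)*(-288) = (359 + 16²)*(-288) = (359 + 256)*(-288) = 615*(-288) = -177120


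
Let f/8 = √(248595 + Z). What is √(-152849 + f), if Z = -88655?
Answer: √(-152849 + 16*√39985) ≈ 386.85*I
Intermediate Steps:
f = 16*√39985 (f = 8*√(248595 - 88655) = 8*√159940 = 8*(2*√39985) = 16*√39985 ≈ 3199.4)
√(-152849 + f) = √(-152849 + 16*√39985)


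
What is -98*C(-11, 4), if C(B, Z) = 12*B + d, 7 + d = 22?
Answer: 11466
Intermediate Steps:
d = 15 (d = -7 + 22 = 15)
C(B, Z) = 15 + 12*B (C(B, Z) = 12*B + 15 = 15 + 12*B)
-98*C(-11, 4) = -98*(15 + 12*(-11)) = -98*(15 - 132) = -98*(-117) = 11466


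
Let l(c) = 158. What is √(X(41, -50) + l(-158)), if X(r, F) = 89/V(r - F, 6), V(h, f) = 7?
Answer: √8365/7 ≈ 13.066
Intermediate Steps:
X(r, F) = 89/7
√(X(41, -50) + l(-158)) = √(89/7 + 158) = √(1195/7) = √8365/7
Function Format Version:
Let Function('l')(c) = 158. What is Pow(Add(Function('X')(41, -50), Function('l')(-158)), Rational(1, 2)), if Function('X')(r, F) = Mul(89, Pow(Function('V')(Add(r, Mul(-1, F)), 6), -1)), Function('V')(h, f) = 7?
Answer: Mul(Rational(1, 7), Pow(8365, Rational(1, 2))) ≈ 13.066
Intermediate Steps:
Function('X')(r, F) = Rational(89, 7) (Function('X')(r, F) = Mul(89, Pow(7, -1)) = Mul(89, Rational(1, 7)) = Rational(89, 7))
Pow(Add(Function('X')(41, -50), Function('l')(-158)), Rational(1, 2)) = Pow(Add(Rational(89, 7), 158), Rational(1, 2)) = Pow(Rational(1195, 7), Rational(1, 2)) = Mul(Rational(1, 7), Pow(8365, Rational(1, 2)))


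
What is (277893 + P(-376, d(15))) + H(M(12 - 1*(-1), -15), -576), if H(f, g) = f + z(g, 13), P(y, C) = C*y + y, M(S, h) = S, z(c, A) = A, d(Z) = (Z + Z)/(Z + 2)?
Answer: 4706951/17 ≈ 2.7688e+5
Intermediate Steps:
d(Z) = 2*Z/(2 + Z) (d(Z) = (2*Z)/(2 + Z) = 2*Z/(2 + Z))
P(y, C) = y + C*y
H(f, g) = 13 + f (H(f, g) = f + 13 = 13 + f)
(277893 + P(-376, d(15))) + H(M(12 - 1*(-1), -15), -576) = (277893 - 376*(1 + 2*15/(2 + 15))) + (13 + (12 - 1*(-1))) = (277893 - 376*(1 + 2*15/17)) + (13 + (12 + 1)) = (277893 - 376*(1 + 2*15*(1/17))) + (13 + 13) = (277893 - 376*(1 + 30/17)) + 26 = (277893 - 376*47/17) + 26 = (277893 - 17672/17) + 26 = 4706509/17 + 26 = 4706951/17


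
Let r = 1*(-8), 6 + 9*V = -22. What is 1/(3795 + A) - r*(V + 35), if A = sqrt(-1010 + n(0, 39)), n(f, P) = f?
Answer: 6613880503/25925463 - I*sqrt(1010)/14403035 ≈ 255.11 - 2.2065e-6*I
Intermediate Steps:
V = -28/9 (V = -2/3 + (1/9)*(-22) = -2/3 - 22/9 = -28/9 ≈ -3.1111)
r = -8
A = I*sqrt(1010) (A = sqrt(-1010 + 0) = sqrt(-1010) = I*sqrt(1010) ≈ 31.78*I)
1/(3795 + A) - r*(V + 35) = 1/(3795 + I*sqrt(1010)) - (-8)*(-28/9 + 35) = 1/(3795 + I*sqrt(1010)) - (-8)*287/9 = 1/(3795 + I*sqrt(1010)) - 1*(-2296/9) = 1/(3795 + I*sqrt(1010)) + 2296/9 = 2296/9 + 1/(3795 + I*sqrt(1010))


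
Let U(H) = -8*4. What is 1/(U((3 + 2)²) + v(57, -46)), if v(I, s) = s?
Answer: -1/78 ≈ -0.012821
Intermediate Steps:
U(H) = -32
1/(U((3 + 2)²) + v(57, -46)) = 1/(-32 - 46) = 1/(-78) = -1/78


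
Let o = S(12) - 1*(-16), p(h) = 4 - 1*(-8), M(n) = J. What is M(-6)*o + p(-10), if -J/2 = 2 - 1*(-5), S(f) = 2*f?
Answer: -548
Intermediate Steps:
J = -14 (J = -2*(2 - 1*(-5)) = -2*(2 + 5) = -2*7 = -14)
M(n) = -14
p(h) = 12 (p(h) = 4 + 8 = 12)
o = 40 (o = 2*12 - 1*(-16) = 24 + 16 = 40)
M(-6)*o + p(-10) = -14*40 + 12 = -560 + 12 = -548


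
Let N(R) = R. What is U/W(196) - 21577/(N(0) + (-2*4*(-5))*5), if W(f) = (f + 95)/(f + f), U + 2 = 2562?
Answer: 194425093/58200 ≈ 3340.6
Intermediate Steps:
U = 2560 (U = -2 + 2562 = 2560)
W(f) = (95 + f)/(2*f) (W(f) = (95 + f)/((2*f)) = (95 + f)*(1/(2*f)) = (95 + f)/(2*f))
U/W(196) - 21577/(N(0) + (-2*4*(-5))*5) = 2560/(((½)*(95 + 196)/196)) - 21577/(0 + (-2*4*(-5))*5) = 2560/(((½)*(1/196)*291)) - 21577/(0 - 8*(-5)*5) = 2560/(291/392) - 21577/(0 + 40*5) = 2560*(392/291) - 21577/(0 + 200) = 1003520/291 - 21577/200 = 194425093/58200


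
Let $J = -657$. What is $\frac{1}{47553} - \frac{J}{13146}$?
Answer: $\frac{10418489}{208377246} \approx 0.049998$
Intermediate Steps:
$\frac{1}{47553} - \frac{J}{13146} = \frac{1}{47553} - - \frac{657}{13146} = \frac{1}{47553} - \left(-657\right) \frac{1}{13146} = \frac{1}{47553} - - \frac{219}{4382} = \frac{1}{47553} + \frac{219}{4382} = \frac{10418489}{208377246}$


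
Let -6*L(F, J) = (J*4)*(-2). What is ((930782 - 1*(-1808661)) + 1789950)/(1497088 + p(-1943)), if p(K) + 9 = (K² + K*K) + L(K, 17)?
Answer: 13588179/27142799 ≈ 0.50062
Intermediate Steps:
L(F, J) = 4*J/3 (L(F, J) = -J*4*(-2)/6 = -4*J*(-2)/6 = -(-4)*J/3 = 4*J/3)
p(K) = 41/3 + 2*K² (p(K) = -9 + ((K² + K*K) + (4/3)*17) = -9 + ((K² + K²) + 68/3) = -9 + (2*K² + 68/3) = -9 + (68/3 + 2*K²) = 41/3 + 2*K²)
((930782 - 1*(-1808661)) + 1789950)/(1497088 + p(-1943)) = ((930782 - 1*(-1808661)) + 1789950)/(1497088 + (41/3 + 2*(-1943)²)) = ((930782 + 1808661) + 1789950)/(1497088 + (41/3 + 2*3775249)) = (2739443 + 1789950)/(1497088 + (41/3 + 7550498)) = 4529393/(1497088 + 22651535/3) = 4529393/(27142799/3) = 4529393*(3/27142799) = 13588179/27142799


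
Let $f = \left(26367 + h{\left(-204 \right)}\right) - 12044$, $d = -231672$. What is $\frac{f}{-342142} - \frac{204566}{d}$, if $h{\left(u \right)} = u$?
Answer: $\frac{16679910851}{19816180356} \approx 0.84173$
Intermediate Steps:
$f = 14119$ ($f = \left(26367 - 204\right) - 12044 = 26163 - 12044 = 14119$)
$\frac{f}{-342142} - \frac{204566}{d} = \frac{14119}{-342142} - \frac{204566}{-231672} = 14119 \left(- \frac{1}{342142}\right) - - \frac{102283}{115836} = - \frac{14119}{342142} + \frac{102283}{115836} = \frac{16679910851}{19816180356}$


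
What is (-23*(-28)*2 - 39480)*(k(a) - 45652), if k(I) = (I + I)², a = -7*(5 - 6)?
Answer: 1736055552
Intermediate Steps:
a = 7 (a = -7*(-1) = 7)
k(I) = 4*I² (k(I) = (2*I)² = 4*I²)
(-23*(-28)*2 - 39480)*(k(a) - 45652) = (-23*(-28)*2 - 39480)*(4*7² - 45652) = (644*2 - 39480)*(4*49 - 45652) = (1288 - 39480)*(196 - 45652) = -38192*(-45456) = 1736055552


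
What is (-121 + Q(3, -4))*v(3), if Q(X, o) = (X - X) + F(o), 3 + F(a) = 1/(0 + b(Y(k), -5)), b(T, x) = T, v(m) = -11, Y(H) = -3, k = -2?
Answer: 4103/3 ≈ 1367.7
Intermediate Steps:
F(a) = -10/3 (F(a) = -3 + 1/(0 - 3) = -3 + 1/(-3) = -3 - 1/3 = -10/3)
Q(X, o) = -10/3 (Q(X, o) = (X - X) - 10/3 = 0 - 10/3 = -10/3)
(-121 + Q(3, -4))*v(3) = (-121 - 10/3)*(-11) = -373/3*(-11) = 4103/3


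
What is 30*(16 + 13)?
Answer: 870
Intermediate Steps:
30*(16 + 13) = 30*29 = 870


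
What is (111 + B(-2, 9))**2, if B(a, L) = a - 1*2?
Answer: 11449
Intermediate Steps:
B(a, L) = -2 + a (B(a, L) = a - 2 = -2 + a)
(111 + B(-2, 9))**2 = (111 + (-2 - 2))**2 = (111 - 4)**2 = 107**2 = 11449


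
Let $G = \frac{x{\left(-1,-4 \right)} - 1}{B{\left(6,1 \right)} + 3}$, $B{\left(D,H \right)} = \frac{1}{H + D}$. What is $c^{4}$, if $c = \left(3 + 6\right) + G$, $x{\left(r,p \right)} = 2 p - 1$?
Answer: $\frac{16777216}{14641} \approx 1145.9$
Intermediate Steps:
$x{\left(r,p \right)} = -1 + 2 p$
$B{\left(D,H \right)} = \frac{1}{D + H}$
$G = - \frac{35}{11}$ ($G = \frac{\left(-1 + 2 \left(-4\right)\right) - 1}{\frac{1}{6 + 1} + 3} = \frac{\left(-1 - 8\right) - 1}{\frac{1}{7} + 3} = \frac{-9 - 1}{\frac{1}{7} + 3} = - \frac{10}{\frac{22}{7}} = \left(-10\right) \frac{7}{22} = - \frac{35}{11} \approx -3.1818$)
$c = \frac{64}{11}$ ($c = \left(3 + 6\right) - \frac{35}{11} = 9 - \frac{35}{11} = \frac{64}{11} \approx 5.8182$)
$c^{4} = \left(\frac{64}{11}\right)^{4} = \frac{16777216}{14641}$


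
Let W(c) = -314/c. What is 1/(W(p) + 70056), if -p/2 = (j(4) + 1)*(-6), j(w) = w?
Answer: 30/2101523 ≈ 1.4275e-5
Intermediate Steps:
p = 60 (p = -2*(4 + 1)*(-6) = -10*(-6) = -2*(-30) = 60)
1/(W(p) + 70056) = 1/(-314/60 + 70056) = 1/(-314*1/60 + 70056) = 1/(-157/30 + 70056) = 1/(2101523/30) = 30/2101523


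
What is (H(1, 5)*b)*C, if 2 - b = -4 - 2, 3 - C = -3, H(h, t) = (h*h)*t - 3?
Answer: 96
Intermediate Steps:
H(h, t) = -3 + t*h**2 (H(h, t) = h**2*t - 3 = t*h**2 - 3 = -3 + t*h**2)
C = 6 (C = 3 - 1*(-3) = 3 + 3 = 6)
b = 8 (b = 2 - (-4 - 2) = 2 - 1*(-6) = 2 + 6 = 8)
(H(1, 5)*b)*C = ((-3 + 5*1**2)*8)*6 = ((-3 + 5*1)*8)*6 = ((-3 + 5)*8)*6 = (2*8)*6 = 16*6 = 96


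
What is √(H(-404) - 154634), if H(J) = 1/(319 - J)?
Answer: I*√80831675463/723 ≈ 393.24*I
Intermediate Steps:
√(H(-404) - 154634) = √(-1/(-319 - 404) - 154634) = √(-1/(-723) - 154634) = √(-1*(-1/723) - 154634) = √(1/723 - 154634) = √(-111800381/723) = I*√80831675463/723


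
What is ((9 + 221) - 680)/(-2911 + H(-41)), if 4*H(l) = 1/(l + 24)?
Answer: 10200/65983 ≈ 0.15459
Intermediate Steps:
H(l) = 1/(4*(24 + l)) (H(l) = 1/(4*(l + 24)) = 1/(4*(24 + l)))
((9 + 221) - 680)/(-2911 + H(-41)) = ((9 + 221) - 680)/(-2911 + 1/(4*(24 - 41))) = (230 - 680)/(-2911 + (1/4)/(-17)) = -450/(-2911 + (1/4)*(-1/17)) = -450/(-2911 - 1/68) = -450/(-197949/68) = -450*(-68/197949) = 10200/65983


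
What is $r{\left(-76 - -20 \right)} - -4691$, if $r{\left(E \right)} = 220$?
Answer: $4911$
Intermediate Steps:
$r{\left(-76 - -20 \right)} - -4691 = 220 - -4691 = 220 + 4691 = 4911$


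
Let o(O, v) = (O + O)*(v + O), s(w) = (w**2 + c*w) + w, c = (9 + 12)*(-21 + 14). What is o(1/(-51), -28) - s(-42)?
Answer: -20534638/2601 ≈ -7894.9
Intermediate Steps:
c = -147 (c = 21*(-7) = -147)
s(w) = w**2 - 146*w (s(w) = (w**2 - 147*w) + w = w**2 - 146*w)
o(O, v) = 2*O*(O + v) (o(O, v) = (2*O)*(O + v) = 2*O*(O + v))
o(1/(-51), -28) - s(-42) = 2*(1/(-51) - 28)/(-51) - (-42)*(-146 - 42) = 2*(-1/51)*(-1/51 - 28) - (-42)*(-188) = 2*(-1/51)*(-1429/51) - 1*7896 = 2858/2601 - 7896 = -20534638/2601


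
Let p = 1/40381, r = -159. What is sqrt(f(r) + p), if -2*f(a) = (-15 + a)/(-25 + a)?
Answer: I*sqrt(6525420109538)/3715052 ≈ 0.68761*I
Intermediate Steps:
f(a) = -(-15 + a)/(2*(-25 + a))
p = 1/40381 ≈ 2.4764e-5
sqrt(f(r) + p) = sqrt((15 - 1*(-159))/(2*(-25 - 159)) + 1/40381) = sqrt((1/2)*(15 + 159)/(-184) + 1/40381) = sqrt((1/2)*(-1/184)*174 + 1/40381) = sqrt(-87/184 + 1/40381) = sqrt(-3512963/7430104) = I*sqrt(6525420109538)/3715052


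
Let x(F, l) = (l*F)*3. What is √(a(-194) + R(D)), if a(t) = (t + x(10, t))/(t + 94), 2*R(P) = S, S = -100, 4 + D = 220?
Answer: 13*√6/10 ≈ 3.1843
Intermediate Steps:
D = 216 (D = -4 + 220 = 216)
x(F, l) = 3*F*l (x(F, l) = (F*l)*3 = 3*F*l)
R(P) = -50 (R(P) = (½)*(-100) = -50)
a(t) = 31*t/(94 + t) (a(t) = (t + 3*10*t)/(t + 94) = (t + 30*t)/(94 + t) = (31*t)/(94 + t) = 31*t/(94 + t))
√(a(-194) + R(D)) = √(31*(-194)/(94 - 194) - 50) = √(31*(-194)/(-100) - 50) = √(31*(-194)*(-1/100) - 50) = √(3007/50 - 50) = √(507/50) = 13*√6/10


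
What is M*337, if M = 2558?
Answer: 862046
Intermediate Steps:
M*337 = 2558*337 = 862046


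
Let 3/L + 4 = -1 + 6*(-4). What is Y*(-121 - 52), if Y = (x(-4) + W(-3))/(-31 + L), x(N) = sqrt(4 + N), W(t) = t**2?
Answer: 45153/902 ≈ 50.059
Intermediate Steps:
L = -3/29 (L = 3/(-4 + (-1 + 6*(-4))) = 3/(-4 + (-1 - 24)) = 3/(-4 - 25) = 3/(-29) = 3*(-1/29) = -3/29 ≈ -0.10345)
Y = -261/902 (Y = (sqrt(4 - 4) + (-3)**2)/(-31 - 3/29) = (sqrt(0) + 9)/(-902/29) = (0 + 9)*(-29/902) = 9*(-29/902) = -261/902 ≈ -0.28936)
Y*(-121 - 52) = -261*(-121 - 52)/902 = -261/902*(-173) = 45153/902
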